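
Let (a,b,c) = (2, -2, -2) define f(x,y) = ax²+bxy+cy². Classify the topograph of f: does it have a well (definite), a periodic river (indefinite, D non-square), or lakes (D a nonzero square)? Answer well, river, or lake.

D = b²−4ac = (-2)² − 4·2·(-2) = 20
D > 0 non-square ⇒ indefinite ⇒ periodic river

river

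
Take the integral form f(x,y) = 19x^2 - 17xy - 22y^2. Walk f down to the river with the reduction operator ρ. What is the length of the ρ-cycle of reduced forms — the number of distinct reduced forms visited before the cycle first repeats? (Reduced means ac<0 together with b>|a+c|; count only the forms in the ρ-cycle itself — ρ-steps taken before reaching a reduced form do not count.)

D = 1961, ⌊√D⌋ = 44
descent: ρ → (-22,17,19)  [lands on river]
river: ρ → (19,21,-20)
river: ρ → (-20,19,20)
river: ρ → (20,21,-19)
river: ρ → (-19,17,22)
river: ρ → (22,27,-14)
river: ρ → (-14,29,20)
river: ρ → (20,11,-23)
river: ρ → (-23,35,8)
river: ρ → (8,29,-35)
river: ρ → (-35,41,2)
river: ρ → (2,43,-14)
river: ρ → (-14,41,5)
river: ρ → (5,39,-22)
river: ρ → (-22,5,22)
river: ρ → (22,39,-5)
river: ρ → (-5,41,14)
river: ρ → (14,43,-2)
river: ρ → (-2,41,35)
river: ρ → (35,29,-8)
river: ρ → (-8,35,23)
river: ρ → (23,11,-20)
river: ρ → (-20,29,14)
river: ρ → (14,27,-22)
ρ-cycle length = 24 (tail of 1 descent step not counted)

24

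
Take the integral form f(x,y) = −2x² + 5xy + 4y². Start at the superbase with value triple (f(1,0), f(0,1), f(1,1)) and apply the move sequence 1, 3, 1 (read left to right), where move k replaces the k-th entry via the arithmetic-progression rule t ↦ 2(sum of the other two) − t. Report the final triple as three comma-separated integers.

start (-2,4,7) = (f(1,0),f(0,1),f(1,1))
replace slot 1: 2·(4+7) − (-2) = 24 → (24,4,7)
replace slot 3: 2·(24+4) − 7 = 49 → (24,4,49)
replace slot 1: 2·(4+49) − 24 = 82 → (82,4,49)

82,4,49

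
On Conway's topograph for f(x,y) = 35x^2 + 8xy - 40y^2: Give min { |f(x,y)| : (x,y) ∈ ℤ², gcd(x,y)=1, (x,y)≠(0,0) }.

river: ρ → (-40,72,3)
river: ρ → (3,72,-40)
river: ρ → (-40,8,35)
river: ρ → (35,62,-13)
river: ρ → (-13,68,20)
river: ρ → (20,52,-37)
river: ρ → (-37,22,35)
river: ρ → (35,48,-24)
river: ρ → (-24,48,35)
river: ρ → (35,22,-37)
river: ρ → (-37,52,20)
river: ρ → (20,68,-13)
river: ρ → (-13,62,35)
river: ρ → (35,8,-40)
closes: descent 0, river 14
min |a| on river = 3

3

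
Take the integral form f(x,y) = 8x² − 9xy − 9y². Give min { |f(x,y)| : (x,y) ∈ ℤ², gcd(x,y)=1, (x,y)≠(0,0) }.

descent: ρ → (-9,9,8)  [lands on river]
river: ρ → (8,7,-10)
river: ρ → (-10,13,5)
river: ρ → (5,17,-4)
river: ρ → (-4,15,9)
river: ρ → (9,3,-10)
river: ρ → (-10,17,2)
river: ρ → (2,19,-1)
river: ρ → (-1,19,2)
river: ρ → (2,17,-10)
river: ρ → (-10,3,9)
river: ρ → (9,15,-4)
river: ρ → (-4,17,5)
river: ρ → (5,13,-10)
river: ρ → (-10,7,8)
river: ρ → (8,9,-9)
closes: descent 1, river 16
min |a| on river = 1

1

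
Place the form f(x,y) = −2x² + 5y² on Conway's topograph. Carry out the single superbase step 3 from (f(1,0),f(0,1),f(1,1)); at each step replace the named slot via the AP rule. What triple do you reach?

start (-2,5,3) = (f(1,0),f(0,1),f(1,1))
replace slot 3: 2·((-2)+5) − 3 = 3 → (-2,5,3)

-2,5,3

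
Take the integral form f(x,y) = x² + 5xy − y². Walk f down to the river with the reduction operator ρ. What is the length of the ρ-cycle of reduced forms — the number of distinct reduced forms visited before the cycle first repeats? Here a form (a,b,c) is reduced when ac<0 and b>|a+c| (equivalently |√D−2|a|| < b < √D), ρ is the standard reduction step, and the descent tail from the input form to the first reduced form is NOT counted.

D = 29, ⌊√D⌋ = 5
river: ρ → (-1,5,1)
river: ρ → (1,5,-1)
ρ-cycle length = 2 (tail of 0 descent steps not counted)

2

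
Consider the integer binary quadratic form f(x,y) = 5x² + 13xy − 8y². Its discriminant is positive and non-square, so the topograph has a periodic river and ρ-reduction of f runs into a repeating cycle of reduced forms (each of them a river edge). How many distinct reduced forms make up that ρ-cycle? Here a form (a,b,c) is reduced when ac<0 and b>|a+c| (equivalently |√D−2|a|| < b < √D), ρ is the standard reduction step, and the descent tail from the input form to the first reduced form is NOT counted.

D = 329, ⌊√D⌋ = 18
river: ρ → (-8,3,10)
river: ρ → (10,17,-1)
river: ρ → (-1,17,10)
river: ρ → (10,3,-8)
river: ρ → (-8,13,5)
river: ρ → (5,17,-2)
river: ρ → (-2,15,13)
river: ρ → (13,11,-4)
river: ρ → (-4,13,10)
river: ρ → (10,7,-7)
river: ρ → (-7,7,10)
river: ρ → (10,13,-4)
river: ρ → (-4,11,13)
river: ρ → (13,15,-2)
river: ρ → (-2,17,5)
river: ρ → (5,13,-8)
ρ-cycle length = 16 (tail of 0 descent steps not counted)

16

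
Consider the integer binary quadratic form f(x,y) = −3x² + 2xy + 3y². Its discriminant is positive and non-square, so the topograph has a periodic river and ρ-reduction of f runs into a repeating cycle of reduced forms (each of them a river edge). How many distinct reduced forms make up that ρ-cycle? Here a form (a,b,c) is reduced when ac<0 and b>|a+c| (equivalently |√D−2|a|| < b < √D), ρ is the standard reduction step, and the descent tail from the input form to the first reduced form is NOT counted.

D = 40, ⌊√D⌋ = 6
river: ρ → (3,4,-2)
river: ρ → (-2,4,3)
river: ρ → (3,2,-3)
river: ρ → (-3,4,2)
river: ρ → (2,4,-3)
river: ρ → (-3,2,3)
ρ-cycle length = 6 (tail of 0 descent steps not counted)

6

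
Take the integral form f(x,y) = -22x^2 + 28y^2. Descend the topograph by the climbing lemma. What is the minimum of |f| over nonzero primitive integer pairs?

descent: ρ → (28,0,-22)
descent: ρ → (-22,44,6)  [lands on river]
river: ρ → (6,40,-36)
river: ρ → (-36,32,10)
river: ρ → (10,48,-4)
river: ρ → (-4,48,10)
river: ρ → (10,32,-36)
river: ρ → (-36,40,6)
river: ρ → (6,44,-22)
closes: descent 2, river 8
min |a| on river = 4

4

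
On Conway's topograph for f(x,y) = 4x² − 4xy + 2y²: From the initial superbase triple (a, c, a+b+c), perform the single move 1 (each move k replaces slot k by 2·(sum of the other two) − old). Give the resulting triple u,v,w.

start (4,2,2) = (f(1,0),f(0,1),f(1,1))
replace slot 1: 2·(2+2) − 4 = 4 → (4,2,2)

4,2,2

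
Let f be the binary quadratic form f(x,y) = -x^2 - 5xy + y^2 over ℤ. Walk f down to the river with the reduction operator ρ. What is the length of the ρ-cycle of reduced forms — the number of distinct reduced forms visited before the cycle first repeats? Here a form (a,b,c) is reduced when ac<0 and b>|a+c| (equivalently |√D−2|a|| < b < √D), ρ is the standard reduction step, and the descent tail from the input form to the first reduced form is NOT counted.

D = 29, ⌊√D⌋ = 5
descent: ρ → (1,5,-1)  [lands on river]
river: ρ → (-1,5,1)
ρ-cycle length = 2 (tail of 1 descent step not counted)

2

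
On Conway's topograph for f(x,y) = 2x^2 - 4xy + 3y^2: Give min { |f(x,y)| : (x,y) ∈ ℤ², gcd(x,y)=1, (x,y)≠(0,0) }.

translate: b→0 (≡-4 mod 4), so (2,-4,3)→(2,0,1)
flip: (2,0,1)→(1,0,2)
reduced (well bottom): (1,0,2) with a≤c, −a<b≤a
well minimum = a = 1

1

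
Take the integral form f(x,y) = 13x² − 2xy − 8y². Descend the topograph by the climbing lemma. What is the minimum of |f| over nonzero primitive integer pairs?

descent: ρ → (-8,18,3)  [lands on river]
river: ρ → (3,18,-8)
river: ρ → (-8,14,7)
river: ρ → (7,14,-8)
closes: descent 1, river 4
min |a| on river = 3

3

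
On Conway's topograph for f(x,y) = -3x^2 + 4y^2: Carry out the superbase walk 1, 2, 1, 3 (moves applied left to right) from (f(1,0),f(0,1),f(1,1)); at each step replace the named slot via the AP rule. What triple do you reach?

start (-3,4,1) = (f(1,0),f(0,1),f(1,1))
replace slot 1: 2·(4+1) − (-3) = 13 → (13,4,1)
replace slot 2: 2·(13+1) − 4 = 24 → (13,24,1)
replace slot 1: 2·(24+1) − 13 = 37 → (37,24,1)
replace slot 3: 2·(37+24) − 1 = 121 → (37,24,121)

37,24,121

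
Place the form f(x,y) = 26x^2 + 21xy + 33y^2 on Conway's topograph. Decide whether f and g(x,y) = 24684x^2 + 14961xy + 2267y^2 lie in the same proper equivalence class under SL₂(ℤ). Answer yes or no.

D₁ = -2991, D₂ = -2991
f: reduced (well bottom): (26,21,33) with a≤c, −a<b≤a
g: flip: (24684,14961,2267)→(2267,-14961,24684)
g: translate: b→-1359 (≡-14961 mod 4534), so (2267,-14961,24684)→(2267,-1359,204)
g: flip: (2267,-1359,204)→(204,1359,2267)
g: translate: b→135 (≡1359 mod 408), so (204,1359,2267)→(204,135,26)
g: flip: (204,135,26)→(26,-135,204)
g: translate: b→21 (≡-135 mod 52), so (26,-135,204)→(26,21,33)
g: reduced (well bottom): (26,21,33) with a≤c, −a<b≤a
reduced forms (26, 21, 33) vs (26, 21, 33) ⇒ equivalent

yes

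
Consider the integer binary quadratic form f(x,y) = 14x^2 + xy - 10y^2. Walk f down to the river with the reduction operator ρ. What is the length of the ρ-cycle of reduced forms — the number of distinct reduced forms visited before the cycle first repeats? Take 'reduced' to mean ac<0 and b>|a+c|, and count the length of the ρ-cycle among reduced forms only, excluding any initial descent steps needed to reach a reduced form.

D = 561, ⌊√D⌋ = 23
descent: ρ → (-10,19,5)  [lands on river]
river: ρ → (5,21,-6)
river: ρ → (-6,15,14)
river: ρ → (14,13,-7)
river: ρ → (-7,15,12)
river: ρ → (12,9,-10)
river: ρ → (-10,11,11)
river: ρ → (11,11,-10)
river: ρ → (-10,9,12)
river: ρ → (12,15,-7)
river: ρ → (-7,13,14)
river: ρ → (14,15,-6)
river: ρ → (-6,21,5)
river: ρ → (5,19,-10)
river: ρ → (-10,21,3)
river: ρ → (3,21,-10)
ρ-cycle length = 16 (tail of 1 descent step not counted)

16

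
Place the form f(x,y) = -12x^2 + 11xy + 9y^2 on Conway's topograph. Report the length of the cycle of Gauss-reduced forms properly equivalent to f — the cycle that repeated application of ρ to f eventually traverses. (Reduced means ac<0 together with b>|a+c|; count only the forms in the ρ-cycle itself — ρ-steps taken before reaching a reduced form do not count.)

D = 553, ⌊√D⌋ = 23
river: ρ → (9,7,-14)
river: ρ → (-14,21,2)
river: ρ → (2,23,-3)
river: ρ → (-3,19,16)
river: ρ → (16,13,-6)
river: ρ → (-6,23,1)
river: ρ → (1,23,-6)
river: ρ → (-6,13,16)
river: ρ → (16,19,-3)
river: ρ → (-3,23,2)
river: ρ → (2,21,-14)
river: ρ → (-14,7,9)
river: ρ → (9,11,-12)
river: ρ → (-12,13,8)
river: ρ → (8,19,-6)
river: ρ → (-6,17,11)
river: ρ → (11,5,-12)
river: ρ → (-12,19,4)
river: ρ → (4,21,-7)
river: ρ → (-7,21,4)
river: ρ → (4,19,-12)
river: ρ → (-12,5,11)
river: ρ → (11,17,-6)
river: ρ → (-6,19,8)
river: ρ → (8,13,-12)
river: ρ → (-12,11,9)
ρ-cycle length = 26 (tail of 0 descent steps not counted)

26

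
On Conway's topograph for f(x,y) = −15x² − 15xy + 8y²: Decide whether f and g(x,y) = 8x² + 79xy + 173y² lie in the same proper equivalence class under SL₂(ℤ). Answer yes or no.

D₁ = 705, D₂ = 705
river cycle of f (length 14): (8, 15, -15), (-15, 15, 8), (8, 17, -13), (-13, 9, 12), (12, 15, -10), (-10, 25, 2), (2, 23, -22), (-22, 21, 3), (3, 21, -22), (-22, 23, 2), … (4 more)
river cycle of g (length 14): (8, 15, -15), (-15, 15, 8), (8, 17, -13), (-13, 9, 12), (12, 15, -10), (-10, 25, 2), (2, 23, -22), (-22, 21, 3), (3, 21, -22), (-22, 23, 2), … (4 more)
cycles coincide ⇒ equivalent

yes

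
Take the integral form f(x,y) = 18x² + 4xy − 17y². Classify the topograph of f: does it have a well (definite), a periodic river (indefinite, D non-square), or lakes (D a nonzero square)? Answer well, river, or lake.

D = b²−4ac = 4² − 4·18·(-17) = 1240
D > 0 non-square ⇒ indefinite ⇒ periodic river

river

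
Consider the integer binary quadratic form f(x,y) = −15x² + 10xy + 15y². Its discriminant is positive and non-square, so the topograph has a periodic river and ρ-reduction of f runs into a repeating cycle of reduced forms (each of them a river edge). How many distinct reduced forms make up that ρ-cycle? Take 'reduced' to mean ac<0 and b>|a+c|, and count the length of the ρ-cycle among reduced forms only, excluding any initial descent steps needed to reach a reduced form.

D = 1000, ⌊√D⌋ = 31
river: ρ → (15,20,-10)
river: ρ → (-10,20,15)
river: ρ → (15,10,-15)
river: ρ → (-15,20,10)
river: ρ → (10,20,-15)
river: ρ → (-15,10,15)
ρ-cycle length = 6 (tail of 0 descent steps not counted)

6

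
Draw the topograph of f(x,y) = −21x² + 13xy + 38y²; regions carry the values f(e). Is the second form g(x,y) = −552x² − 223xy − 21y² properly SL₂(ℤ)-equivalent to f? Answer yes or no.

D₁ = 3361, D₂ = 3361
river cycle of f (length 178): (-21, 55, 4), (4, 57, -7), (-7, 55, 12), (12, 41, -35), (-35, 29, 18), (18, 43, -21), (-21, 41, 20), (20, 39, -23), (-23, 53, 6), (6, 55, -14), … (168 more)
river cycle of g (length 178): (-21, 55, 4), (4, 57, -7), (-7, 55, 12), (12, 41, -35), (-35, 29, 18), (18, 43, -21), (-21, 41, 20), (20, 39, -23), (-23, 53, 6), (6, 55, -14), … (168 more)
cycles coincide ⇒ equivalent

yes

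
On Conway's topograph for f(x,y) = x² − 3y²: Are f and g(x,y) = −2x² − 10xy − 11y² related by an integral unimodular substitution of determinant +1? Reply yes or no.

D₁ = 12, D₂ = 12
river cycle of f (length 2): (1, 2, -2), (-2, 2, 1)
river cycle of g (length 2): (-2, 2, 1), (1, 2, -2)
cycles coincide ⇒ equivalent

yes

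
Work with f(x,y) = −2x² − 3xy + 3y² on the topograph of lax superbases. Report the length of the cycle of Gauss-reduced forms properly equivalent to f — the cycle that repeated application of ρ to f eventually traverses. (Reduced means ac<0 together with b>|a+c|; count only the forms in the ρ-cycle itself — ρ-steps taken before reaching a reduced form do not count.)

D = 33, ⌊√D⌋ = 5
descent: ρ → (3,3,-2)  [lands on river]
river: ρ → (-2,5,1)
river: ρ → (1,5,-2)
river: ρ → (-2,3,3)
ρ-cycle length = 4 (tail of 1 descent step not counted)

4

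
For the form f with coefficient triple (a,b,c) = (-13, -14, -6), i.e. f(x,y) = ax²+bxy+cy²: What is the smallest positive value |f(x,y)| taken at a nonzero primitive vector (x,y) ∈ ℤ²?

translate: b→-12 (≡14 mod 26), so (13,14,6)→(13,-12,5)
flip: (13,-12,5)→(5,12,13)
translate: b→2 (≡12 mod 10), so (5,12,13)→(5,2,6)
reduced (well bottom): (5,2,6) with a≤c, −a<b≤a
well minimum |f| = |-5| = 5 (negative-definite)

5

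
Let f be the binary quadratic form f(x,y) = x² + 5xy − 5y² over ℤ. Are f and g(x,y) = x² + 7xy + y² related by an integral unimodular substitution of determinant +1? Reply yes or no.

D₁ = 45, D₂ = 45
river cycle of f (length 2): (-5, 5, 1), (1, 5, -5)
river cycle of g (length 2): (1, 5, -5), (-5, 5, 1)
cycles coincide ⇒ equivalent

yes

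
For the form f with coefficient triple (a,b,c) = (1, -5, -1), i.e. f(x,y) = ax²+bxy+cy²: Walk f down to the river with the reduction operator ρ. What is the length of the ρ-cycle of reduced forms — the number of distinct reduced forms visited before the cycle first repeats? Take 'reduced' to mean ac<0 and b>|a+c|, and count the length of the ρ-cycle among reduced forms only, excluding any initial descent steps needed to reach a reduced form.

D = 29, ⌊√D⌋ = 5
descent: ρ → (-1,5,1)  [lands on river]
river: ρ → (1,5,-1)
ρ-cycle length = 2 (tail of 1 descent step not counted)

2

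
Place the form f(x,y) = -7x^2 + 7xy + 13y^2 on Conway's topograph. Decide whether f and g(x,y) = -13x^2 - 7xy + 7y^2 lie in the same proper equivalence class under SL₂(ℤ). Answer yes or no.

D₁ = 413, D₂ = 413
river cycle of f (length 4): (13, 19, -1), (-1, 19, 13), (13, 7, -7), (-7, 7, 13)
river cycle of g (length 4): (7, 7, -13), (-13, 19, 1), (1, 19, -13), (-13, 7, 7)
cycles differ ⇒ inequivalent

no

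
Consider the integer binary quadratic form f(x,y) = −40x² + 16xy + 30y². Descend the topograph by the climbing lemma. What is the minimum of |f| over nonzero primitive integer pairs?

river: ρ → (30,44,-26)
river: ρ → (-26,60,14)
river: ρ → (14,52,-42)
river: ρ → (-42,32,24)
river: ρ → (24,64,-10)
river: ρ → (-10,56,48)
river: ρ → (48,40,-18)
river: ρ → (-18,68,6)
river: ρ → (6,64,-40)
river: ρ → (-40,16,30)
closes: descent 0, river 10
min |a| on river = 6

6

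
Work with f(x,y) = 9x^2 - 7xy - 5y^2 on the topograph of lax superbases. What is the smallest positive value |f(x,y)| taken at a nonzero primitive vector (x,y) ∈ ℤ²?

descent: ρ → (-5,7,9)  [lands on river]
river: ρ → (9,11,-3)
river: ρ → (-3,13,5)
river: ρ → (5,7,-9)
river: ρ → (-9,11,3)
river: ρ → (3,13,-5)
closes: descent 1, river 6
min |a| on river = 3

3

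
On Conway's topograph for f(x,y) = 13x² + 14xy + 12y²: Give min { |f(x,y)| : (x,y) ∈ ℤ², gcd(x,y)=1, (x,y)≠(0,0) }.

translate: b→-12 (≡14 mod 26), so (13,14,12)→(13,-12,11)
flip: (13,-12,11)→(11,12,13)
translate: b→-10 (≡12 mod 22), so (11,12,13)→(11,-10,12)
reduced (well bottom): (11,-10,12) with a≤c, −a<b≤a
well minimum = a = 11

11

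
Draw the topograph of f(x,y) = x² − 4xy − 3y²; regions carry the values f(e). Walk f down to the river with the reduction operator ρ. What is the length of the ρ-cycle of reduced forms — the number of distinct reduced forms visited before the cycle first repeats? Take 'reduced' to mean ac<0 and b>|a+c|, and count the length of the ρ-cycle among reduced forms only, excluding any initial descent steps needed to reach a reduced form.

D = 28, ⌊√D⌋ = 5
descent: ρ → (-3,4,1)  [lands on river]
river: ρ → (1,4,-3)
river: ρ → (-3,2,2)
river: ρ → (2,2,-3)
ρ-cycle length = 4 (tail of 1 descent step not counted)

4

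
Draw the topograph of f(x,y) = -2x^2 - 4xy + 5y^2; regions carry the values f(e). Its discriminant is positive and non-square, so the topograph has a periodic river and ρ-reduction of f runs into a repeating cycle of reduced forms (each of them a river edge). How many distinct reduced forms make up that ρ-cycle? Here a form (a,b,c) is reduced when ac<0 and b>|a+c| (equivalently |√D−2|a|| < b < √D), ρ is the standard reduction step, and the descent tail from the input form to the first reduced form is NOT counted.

D = 56, ⌊√D⌋ = 7
descent: ρ → (5,4,-2)  [lands on river]
river: ρ → (-2,4,5)
river: ρ → (5,6,-1)
river: ρ → (-1,6,5)
ρ-cycle length = 4 (tail of 1 descent step not counted)

4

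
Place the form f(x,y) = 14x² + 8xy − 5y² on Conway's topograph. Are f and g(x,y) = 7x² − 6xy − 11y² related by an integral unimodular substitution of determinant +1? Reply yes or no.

D₁ = 344, D₂ = 344
river cycle of f (length 10): (-5, 12, 10), (10, 8, -7), (-7, 6, 11), (11, 16, -2), (-2, 16, 11), (11, 6, -7), (-7, 8, 10), (10, 12, -5), (-5, 18, 1), (1, 18, -5)
river cycle of g (length 10): (-11, 6, 7), (7, 8, -10), (-10, 12, 5), (5, 18, -1), (-1, 18, 5), (5, 12, -10), (-10, 8, 7), (7, 6, -11), (-11, 16, 2), (2, 16, -11)
cycles differ ⇒ inequivalent

no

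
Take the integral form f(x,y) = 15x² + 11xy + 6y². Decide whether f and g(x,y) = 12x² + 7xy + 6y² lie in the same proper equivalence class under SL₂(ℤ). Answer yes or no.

D₁ = -239, D₂ = -239
f: flip: (15,11,6)→(6,-11,15)
f: translate: b→1 (≡-11 mod 12), so (6,-11,15)→(6,1,10)
f: reduced (well bottom): (6,1,10) with a≤c, −a<b≤a
g: flip: (12,7,6)→(6,-7,12)
g: translate: b→5 (≡-7 mod 12), so (6,-7,12)→(6,5,11)
g: reduced (well bottom): (6,5,11) with a≤c, −a<b≤a
reduced forms (6, 1, 10) vs (6, 5, 11) ⇒ inequivalent

no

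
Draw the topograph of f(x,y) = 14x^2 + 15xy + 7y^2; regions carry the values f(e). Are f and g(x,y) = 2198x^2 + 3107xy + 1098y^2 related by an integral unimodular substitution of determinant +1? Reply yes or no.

D₁ = -167, D₂ = -167
f: translate: b→-13 (≡15 mod 28), so (14,15,7)→(14,-13,6)
f: flip: (14,-13,6)→(6,13,14)
f: translate: b→1 (≡13 mod 12), so (6,13,14)→(6,1,7)
f: reduced (well bottom): (6,1,7) with a≤c, −a<b≤a
g: translate: b→-1289 (≡3107 mod 4396), so (2198,3107,1098)→(2198,-1289,189)
g: flip: (2198,-1289,189)→(189,1289,2198)
g: translate: b→155 (≡1289 mod 378), so (189,1289,2198)→(189,155,32)
g: flip: (189,155,32)→(32,-155,189)
g: translate: b→-27 (≡-155 mod 64), so (32,-155,189)→(32,-27,7)
g: flip: (32,-27,7)→(7,27,32)
g: translate: b→-1 (≡27 mod 14), so (7,27,32)→(7,-1,6)
g: flip: (7,-1,6)→(6,1,7)
g: reduced (well bottom): (6,1,7) with a≤c, −a<b≤a
reduced forms (6, 1, 7) vs (6, 1, 7) ⇒ equivalent

yes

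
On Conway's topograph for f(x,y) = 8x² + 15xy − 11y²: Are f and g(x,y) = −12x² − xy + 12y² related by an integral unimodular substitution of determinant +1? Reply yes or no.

D₁ = 577, D₂ = 577
river cycle of f (length 10): (-11, 7, 12), (12, 17, -6), (-6, 19, 9), (9, 17, -8), (-8, 15, 11), (11, 7, -12), (-12, 17, 6), (6, 19, -9), (-9, 17, 8), (8, 15, -11)
river cycle of g (length 6): (12, 1, -12), (-12, 23, 1), (1, 23, -12), (-12, 1, 12), (12, 23, -1), (-1, 23, 12)
cycles differ ⇒ inequivalent

no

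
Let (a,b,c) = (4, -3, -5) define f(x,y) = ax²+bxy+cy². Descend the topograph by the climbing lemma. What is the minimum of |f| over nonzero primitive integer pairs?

descent: ρ → (-5,3,4)  [lands on river]
river: ρ → (4,5,-4)
river: ρ → (-4,3,5)
river: ρ → (5,7,-2)
river: ρ → (-2,9,1)
river: ρ → (1,9,-2)
river: ρ → (-2,7,5)
river: ρ → (5,3,-4)
river: ρ → (-4,5,4)
river: ρ → (4,3,-5)
river: ρ → (-5,7,2)
river: ρ → (2,9,-1)
river: ρ → (-1,9,2)
river: ρ → (2,7,-5)
closes: descent 1, river 14
min |a| on river = 1

1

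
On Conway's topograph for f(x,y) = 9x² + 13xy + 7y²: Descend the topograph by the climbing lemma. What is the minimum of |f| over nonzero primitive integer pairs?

translate: b→-5 (≡13 mod 18), so (9,13,7)→(9,-5,3)
flip: (9,-5,3)→(3,5,9)
translate: b→-1 (≡5 mod 6), so (3,5,9)→(3,-1,7)
reduced (well bottom): (3,-1,7) with a≤c, −a<b≤a
well minimum = a = 3

3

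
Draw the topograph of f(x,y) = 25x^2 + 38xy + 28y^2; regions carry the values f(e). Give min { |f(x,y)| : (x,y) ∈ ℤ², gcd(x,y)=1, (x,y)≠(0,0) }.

translate: b→-12 (≡38 mod 50), so (25,38,28)→(25,-12,15)
flip: (25,-12,15)→(15,12,25)
reduced (well bottom): (15,12,25) with a≤c, −a<b≤a
well minimum = a = 15

15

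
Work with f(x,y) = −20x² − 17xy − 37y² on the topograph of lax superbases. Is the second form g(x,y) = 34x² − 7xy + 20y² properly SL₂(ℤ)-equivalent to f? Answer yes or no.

D₁ = -2671, D₂ = -2671
f is negative-definite; reduce −f:
−f: reduced (well bottom): (20,17,37) with a≤c, −a<b≤a
flip sign back: reduced form of f is (-20,-17,-37)
g: flip: (34,-7,20)→(20,7,34)
g: reduced (well bottom): (20,7,34) with a≤c, −a<b≤a
reduced forms (-20, -17, -37) vs (20, 7, 34) ⇒ inequivalent

no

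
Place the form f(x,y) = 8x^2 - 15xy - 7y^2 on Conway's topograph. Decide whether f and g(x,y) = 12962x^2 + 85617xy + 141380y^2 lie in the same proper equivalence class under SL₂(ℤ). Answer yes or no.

D₁ = 449, D₂ = 449
river cycle of f (length 38): (-7, 15, 8), (8, 17, -5), (-5, 13, 14), (14, 15, -4), (-4, 17, 10), (10, 3, -11), (-11, 19, 2), (2, 21, -1), (-1, 21, 2), (2, 19, -11), … (28 more)
river cycle of g (length 38): (8, 17, -5), (-5, 13, 14), (14, 15, -4), (-4, 17, 10), (10, 3, -11), (-11, 19, 2), (2, 21, -1), (-1, 21, 2), (2, 19, -11), (-11, 3, 10), … (28 more)
cycles coincide ⇒ equivalent

yes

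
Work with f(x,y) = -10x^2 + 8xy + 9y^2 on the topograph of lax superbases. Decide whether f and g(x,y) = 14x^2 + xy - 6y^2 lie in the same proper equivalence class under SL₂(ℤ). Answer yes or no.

D₁ = 424, D₂ = 337
discriminants differ ⇒ not SL₂(ℤ)-equivalent

no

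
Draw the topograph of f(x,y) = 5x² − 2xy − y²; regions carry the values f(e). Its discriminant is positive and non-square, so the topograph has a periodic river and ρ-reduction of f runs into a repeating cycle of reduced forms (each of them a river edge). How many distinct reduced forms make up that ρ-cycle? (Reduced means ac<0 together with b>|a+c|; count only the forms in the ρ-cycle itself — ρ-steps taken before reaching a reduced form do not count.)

D = 24, ⌊√D⌋ = 4
descent: ρ → (-1,4,2)  [lands on river]
river: ρ → (2,4,-1)
ρ-cycle length = 2 (tail of 1 descent step not counted)

2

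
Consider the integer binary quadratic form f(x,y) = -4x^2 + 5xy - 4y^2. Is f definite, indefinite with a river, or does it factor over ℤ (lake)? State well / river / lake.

D = b²−4ac = 5² − 4·(-4)·(-4) = -39
D < 0 ⇒ definite ⇒ every region one sign ⇒ single well

well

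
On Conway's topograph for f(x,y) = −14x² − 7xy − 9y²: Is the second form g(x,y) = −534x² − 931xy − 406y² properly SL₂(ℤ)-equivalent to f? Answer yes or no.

D₁ = -455, D₂ = -455
f is negative-definite; reduce −f:
−f: flip: (14,7,9)→(9,-7,14)
−f: reduced (well bottom): (9,-7,14) with a≤c, −a<b≤a
flip sign back: reduced form of f is (-9,7,-14)
g is negative-definite; reduce −g:
−g: translate: b→-137 (≡931 mod 1068), so (534,931,406)→(534,-137,9)
−g: flip: (534,-137,9)→(9,137,534)
−g: translate: b→-7 (≡137 mod 18), so (9,137,534)→(9,-7,14)
−g: reduced (well bottom): (9,-7,14) with a≤c, −a<b≤a
flip sign back: reduced form of g is (-9,7,-14)
reduced forms (-9, 7, -14) vs (-9, 7, -14) ⇒ equivalent

yes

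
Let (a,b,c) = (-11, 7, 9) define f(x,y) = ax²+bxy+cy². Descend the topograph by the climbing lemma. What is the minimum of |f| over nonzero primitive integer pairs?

river: ρ → (9,11,-9)
river: ρ → (-9,7,11)
river: ρ → (11,15,-5)
river: ρ → (-5,15,11)
river: ρ → (11,7,-9)
river: ρ → (-9,11,9)
river: ρ → (9,7,-11)
river: ρ → (-11,15,5)
river: ρ → (5,15,-11)
river: ρ → (-11,7,9)
closes: descent 0, river 10
min |a| on river = 5

5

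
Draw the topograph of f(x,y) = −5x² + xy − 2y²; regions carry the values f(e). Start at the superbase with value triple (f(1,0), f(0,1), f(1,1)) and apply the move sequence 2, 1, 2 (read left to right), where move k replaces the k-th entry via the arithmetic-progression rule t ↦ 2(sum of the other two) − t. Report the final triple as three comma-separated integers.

start (-5,-2,-6) = (f(1,0),f(0,1),f(1,1))
replace slot 2: 2·((-5)+(-6)) − (-2) = -20 → (-5,-20,-6)
replace slot 1: 2·((-20)+(-6)) − (-5) = -47 → (-47,-20,-6)
replace slot 2: 2·((-47)+(-6)) − (-20) = -86 → (-47,-86,-6)

-47,-86,-6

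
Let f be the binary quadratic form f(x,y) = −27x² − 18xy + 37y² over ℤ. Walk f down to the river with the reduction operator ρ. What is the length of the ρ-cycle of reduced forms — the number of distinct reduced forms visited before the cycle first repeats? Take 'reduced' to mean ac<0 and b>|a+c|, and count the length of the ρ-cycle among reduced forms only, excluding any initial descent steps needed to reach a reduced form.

D = 4320, ⌊√D⌋ = 65
descent: ρ → (37,18,-27)  [lands on river]
river: ρ → (-27,36,28)
river: ρ → (28,20,-35)
river: ρ → (-35,50,13)
river: ρ → (13,54,-27)
river: ρ → (-27,54,13)
river: ρ → (13,50,-35)
river: ρ → (-35,20,28)
river: ρ → (28,36,-27)
river: ρ → (-27,18,37)
river: ρ → (37,56,-8)
river: ρ → (-8,56,37)
ρ-cycle length = 12 (tail of 1 descent step not counted)

12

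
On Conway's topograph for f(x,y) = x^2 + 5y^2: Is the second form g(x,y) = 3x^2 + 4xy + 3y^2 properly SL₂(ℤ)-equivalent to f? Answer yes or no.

D₁ = -20, D₂ = -20
f: reduced (well bottom): (1,0,5) with a≤c, −a<b≤a
g: translate: b→-2 (≡4 mod 6), so (3,4,3)→(3,-2,2)
g: flip: (3,-2,2)→(2,2,3)
g: reduced (well bottom): (2,2,3) with a≤c, −a<b≤a
reduced forms (1, 0, 5) vs (2, 2, 3) ⇒ inequivalent

no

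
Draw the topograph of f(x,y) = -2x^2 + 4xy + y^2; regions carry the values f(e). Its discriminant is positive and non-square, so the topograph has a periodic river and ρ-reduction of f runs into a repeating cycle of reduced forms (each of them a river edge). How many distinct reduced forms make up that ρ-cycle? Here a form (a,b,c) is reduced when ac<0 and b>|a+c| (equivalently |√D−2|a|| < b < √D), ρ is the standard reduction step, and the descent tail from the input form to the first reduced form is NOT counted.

D = 24, ⌊√D⌋ = 4
river: ρ → (1,4,-2)
river: ρ → (-2,4,1)
ρ-cycle length = 2 (tail of 0 descent steps not counted)

2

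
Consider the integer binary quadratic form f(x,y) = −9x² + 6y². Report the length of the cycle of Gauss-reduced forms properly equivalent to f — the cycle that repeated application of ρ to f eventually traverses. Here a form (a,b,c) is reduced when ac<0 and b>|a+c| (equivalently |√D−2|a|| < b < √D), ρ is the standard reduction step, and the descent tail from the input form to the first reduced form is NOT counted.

D = 216, ⌊√D⌋ = 14
descent: ρ → (6,12,-3)  [lands on river]
river: ρ → (-3,12,6)
ρ-cycle length = 2 (tail of 1 descent step not counted)

2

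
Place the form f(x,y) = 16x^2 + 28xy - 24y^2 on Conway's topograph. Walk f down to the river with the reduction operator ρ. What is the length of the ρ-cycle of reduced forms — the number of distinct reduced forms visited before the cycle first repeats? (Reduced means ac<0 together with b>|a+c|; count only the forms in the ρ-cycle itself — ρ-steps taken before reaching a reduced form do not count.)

D = 2320, ⌊√D⌋ = 48
river: ρ → (-24,20,20)
river: ρ → (20,20,-24)
river: ρ → (-24,28,16)
river: ρ → (16,36,-16)
river: ρ → (-16,28,24)
river: ρ → (24,20,-20)
river: ρ → (-20,20,24)
river: ρ → (24,28,-16)
river: ρ → (-16,36,16)
river: ρ → (16,28,-24)
ρ-cycle length = 10 (tail of 0 descent steps not counted)

10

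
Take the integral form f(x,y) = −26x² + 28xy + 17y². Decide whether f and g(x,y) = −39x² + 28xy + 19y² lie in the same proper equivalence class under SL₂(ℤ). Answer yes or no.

D₁ = 2552, D₂ = 3748
discriminants differ ⇒ not SL₂(ℤ)-equivalent

no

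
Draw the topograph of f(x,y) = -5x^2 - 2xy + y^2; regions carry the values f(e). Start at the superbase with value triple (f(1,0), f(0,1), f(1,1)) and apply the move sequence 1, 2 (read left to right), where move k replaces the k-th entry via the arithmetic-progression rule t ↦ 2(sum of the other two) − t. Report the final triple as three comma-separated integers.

start (-5,1,-6) = (f(1,0),f(0,1),f(1,1))
replace slot 1: 2·(1+(-6)) − (-5) = -5 → (-5,1,-6)
replace slot 2: 2·((-5)+(-6)) − 1 = -23 → (-5,-23,-6)

-5,-23,-6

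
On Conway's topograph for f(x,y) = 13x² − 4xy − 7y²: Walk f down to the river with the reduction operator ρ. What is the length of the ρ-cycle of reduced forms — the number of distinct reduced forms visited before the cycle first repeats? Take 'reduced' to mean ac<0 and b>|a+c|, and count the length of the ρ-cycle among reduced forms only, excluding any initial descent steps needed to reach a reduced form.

D = 380, ⌊√D⌋ = 19
descent: ρ → (-7,18,2)  [lands on river]
river: ρ → (2,18,-7)
river: ρ → (-7,10,10)
river: ρ → (10,10,-7)
ρ-cycle length = 4 (tail of 1 descent step not counted)

4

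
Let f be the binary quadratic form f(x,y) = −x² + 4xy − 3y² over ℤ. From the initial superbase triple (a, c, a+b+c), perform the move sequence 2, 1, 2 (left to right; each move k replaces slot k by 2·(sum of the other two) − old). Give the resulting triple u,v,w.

start (-1,-3,0) = (f(1,0),f(0,1),f(1,1))
replace slot 2: 2·((-1)+0) − (-3) = 1 → (-1,1,0)
replace slot 1: 2·(1+0) − (-1) = 3 → (3,1,0)
replace slot 2: 2·(3+0) − 1 = 5 → (3,5,0)

3,5,0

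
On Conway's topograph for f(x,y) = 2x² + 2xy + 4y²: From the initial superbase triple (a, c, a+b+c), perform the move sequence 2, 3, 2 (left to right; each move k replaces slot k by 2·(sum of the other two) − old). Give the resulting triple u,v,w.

start (2,4,8) = (f(1,0),f(0,1),f(1,1))
replace slot 2: 2·(2+8) − 4 = 16 → (2,16,8)
replace slot 3: 2·(2+16) − 8 = 28 → (2,16,28)
replace slot 2: 2·(2+28) − 16 = 44 → (2,44,28)

2,44,28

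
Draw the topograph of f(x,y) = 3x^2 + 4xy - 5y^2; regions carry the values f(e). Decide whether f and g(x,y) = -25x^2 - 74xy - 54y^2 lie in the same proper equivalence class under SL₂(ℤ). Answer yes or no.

D₁ = 76, D₂ = 76
river cycle of f (length 6): (-5, 6, 2), (2, 6, -5), (-5, 4, 3), (3, 8, -1), (-1, 8, 3), (3, 4, -5)
river cycle of g (length 6): (-5, 4, 3), (3, 8, -1), (-1, 8, 3), (3, 4, -5), (-5, 6, 2), (2, 6, -5)
cycles coincide ⇒ equivalent

yes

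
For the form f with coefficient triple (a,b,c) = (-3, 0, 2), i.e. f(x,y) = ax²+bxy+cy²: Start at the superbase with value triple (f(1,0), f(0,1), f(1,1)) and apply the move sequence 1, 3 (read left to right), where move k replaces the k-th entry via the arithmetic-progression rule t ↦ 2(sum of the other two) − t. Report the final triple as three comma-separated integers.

start (-3,2,-1) = (f(1,0),f(0,1),f(1,1))
replace slot 1: 2·(2+(-1)) − (-3) = 5 → (5,2,-1)
replace slot 3: 2·(5+2) − (-1) = 15 → (5,2,15)

5,2,15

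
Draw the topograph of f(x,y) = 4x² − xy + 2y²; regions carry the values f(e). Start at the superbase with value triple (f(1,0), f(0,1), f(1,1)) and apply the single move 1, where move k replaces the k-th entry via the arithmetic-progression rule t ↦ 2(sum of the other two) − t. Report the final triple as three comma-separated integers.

start (4,2,5) = (f(1,0),f(0,1),f(1,1))
replace slot 1: 2·(2+5) − 4 = 10 → (10,2,5)

10,2,5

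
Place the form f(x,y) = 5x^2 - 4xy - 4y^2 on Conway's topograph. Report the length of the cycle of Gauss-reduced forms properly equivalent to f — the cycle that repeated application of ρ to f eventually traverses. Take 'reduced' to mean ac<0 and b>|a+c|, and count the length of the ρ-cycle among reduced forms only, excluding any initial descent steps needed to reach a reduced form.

D = 96, ⌊√D⌋ = 9
descent: ρ → (-4,4,5)  [lands on river]
river: ρ → (5,6,-3)
river: ρ → (-3,6,5)
river: ρ → (5,4,-4)
ρ-cycle length = 4 (tail of 1 descent step not counted)

4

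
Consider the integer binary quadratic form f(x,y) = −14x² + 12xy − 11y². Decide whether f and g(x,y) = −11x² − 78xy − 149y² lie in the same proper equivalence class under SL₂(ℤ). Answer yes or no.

D₁ = -472, D₂ = -472
f is negative-definite; reduce −f:
−f: flip: (14,-12,11)→(11,12,14)
−f: translate: b→-10 (≡12 mod 22), so (11,12,14)→(11,-10,13)
−f: reduced (well bottom): (11,-10,13) with a≤c, −a<b≤a
flip sign back: reduced form of f is (-11,10,-13)
g is negative-definite; reduce −g:
−g: translate: b→-10 (≡78 mod 22), so (11,78,149)→(11,-10,13)
−g: reduced (well bottom): (11,-10,13) with a≤c, −a<b≤a
flip sign back: reduced form of g is (-11,10,-13)
reduced forms (-11, 10, -13) vs (-11, 10, -13) ⇒ equivalent

yes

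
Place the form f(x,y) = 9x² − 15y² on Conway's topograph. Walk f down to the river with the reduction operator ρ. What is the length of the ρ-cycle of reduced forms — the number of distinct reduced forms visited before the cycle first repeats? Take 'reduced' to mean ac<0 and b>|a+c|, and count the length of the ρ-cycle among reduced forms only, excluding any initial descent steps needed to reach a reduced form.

D = 540, ⌊√D⌋ = 23
descent: ρ → (-15,0,9)
descent: ρ → (9,18,-6)  [lands on river]
river: ρ → (-6,18,9)
ρ-cycle length = 2 (tail of 2 descent steps not counted)

2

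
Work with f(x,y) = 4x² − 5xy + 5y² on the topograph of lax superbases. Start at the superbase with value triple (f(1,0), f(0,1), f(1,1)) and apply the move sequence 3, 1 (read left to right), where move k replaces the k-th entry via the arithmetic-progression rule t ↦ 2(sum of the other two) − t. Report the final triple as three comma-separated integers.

start (4,5,4) = (f(1,0),f(0,1),f(1,1))
replace slot 3: 2·(4+5) − 4 = 14 → (4,5,14)
replace slot 1: 2·(5+14) − 4 = 34 → (34,5,14)

34,5,14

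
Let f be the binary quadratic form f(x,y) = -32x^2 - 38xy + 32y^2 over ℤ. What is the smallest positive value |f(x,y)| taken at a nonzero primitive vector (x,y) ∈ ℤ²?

descent: ρ → (32,38,-32)  [lands on river]
river: ρ → (-32,26,38)
river: ρ → (38,50,-20)
river: ρ → (-20,70,8)
river: ρ → (8,74,-2)
river: ρ → (-2,74,8)
river: ρ → (8,70,-20)
river: ρ → (-20,50,38)
river: ρ → (38,26,-32)
river: ρ → (-32,38,32)
river: ρ → (32,26,-38)
river: ρ → (-38,50,20)
river: ρ → (20,70,-8)
river: ρ → (-8,74,2)
river: ρ → (2,74,-8)
river: ρ → (-8,70,20)
river: ρ → (20,50,-38)
river: ρ → (-38,26,32)
closes: descent 1, river 18
min |a| on river = 2

2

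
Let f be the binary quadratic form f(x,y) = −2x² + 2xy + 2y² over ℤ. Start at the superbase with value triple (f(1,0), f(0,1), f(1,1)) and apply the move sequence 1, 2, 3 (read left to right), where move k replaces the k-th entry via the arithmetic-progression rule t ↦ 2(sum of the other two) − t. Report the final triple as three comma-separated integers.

start (-2,2,2) = (f(1,0),f(0,1),f(1,1))
replace slot 1: 2·(2+2) − (-2) = 10 → (10,2,2)
replace slot 2: 2·(10+2) − 2 = 22 → (10,22,2)
replace slot 3: 2·(10+22) − 2 = 62 → (10,22,62)

10,22,62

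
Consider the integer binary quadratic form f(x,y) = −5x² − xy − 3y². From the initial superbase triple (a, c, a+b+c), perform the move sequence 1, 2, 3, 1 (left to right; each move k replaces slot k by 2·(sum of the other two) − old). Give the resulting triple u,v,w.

start (-5,-3,-9) = (f(1,0),f(0,1),f(1,1))
replace slot 1: 2·((-3)+(-9)) − (-5) = -19 → (-19,-3,-9)
replace slot 2: 2·((-19)+(-9)) − (-3) = -53 → (-19,-53,-9)
replace slot 3: 2·((-19)+(-53)) − (-9) = -135 → (-19,-53,-135)
replace slot 1: 2·((-53)+(-135)) − (-19) = -357 → (-357,-53,-135)

-357,-53,-135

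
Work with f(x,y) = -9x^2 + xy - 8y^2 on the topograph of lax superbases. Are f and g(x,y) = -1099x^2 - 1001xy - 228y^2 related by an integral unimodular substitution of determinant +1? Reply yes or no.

D₁ = -287, D₂ = -287
f is negative-definite; reduce −f:
−f: flip: (9,-1,8)→(8,1,9)
−f: reduced (well bottom): (8,1,9) with a≤c, −a<b≤a
flip sign back: reduced form of f is (-8,-1,-9)
g is negative-definite; reduce −g:
−g: flip: (1099,1001,228)→(228,-1001,1099)
−g: translate: b→-89 (≡-1001 mod 456), so (228,-1001,1099)→(228,-89,9)
−g: flip: (228,-89,9)→(9,89,228)
−g: translate: b→-1 (≡89 mod 18), so (9,89,228)→(9,-1,8)
−g: flip: (9,-1,8)→(8,1,9)
−g: reduced (well bottom): (8,1,9) with a≤c, −a<b≤a
flip sign back: reduced form of g is (-8,-1,-9)
reduced forms (-8, -1, -9) vs (-8, -1, -9) ⇒ equivalent

yes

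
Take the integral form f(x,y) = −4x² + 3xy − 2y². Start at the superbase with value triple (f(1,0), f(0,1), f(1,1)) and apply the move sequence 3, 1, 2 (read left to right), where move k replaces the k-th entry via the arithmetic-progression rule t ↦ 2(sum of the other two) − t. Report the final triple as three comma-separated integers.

start (-4,-2,-3) = (f(1,0),f(0,1),f(1,1))
replace slot 3: 2·((-4)+(-2)) − (-3) = -9 → (-4,-2,-9)
replace slot 1: 2·((-2)+(-9)) − (-4) = -18 → (-18,-2,-9)
replace slot 2: 2·((-18)+(-9)) − (-2) = -52 → (-18,-52,-9)

-18,-52,-9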